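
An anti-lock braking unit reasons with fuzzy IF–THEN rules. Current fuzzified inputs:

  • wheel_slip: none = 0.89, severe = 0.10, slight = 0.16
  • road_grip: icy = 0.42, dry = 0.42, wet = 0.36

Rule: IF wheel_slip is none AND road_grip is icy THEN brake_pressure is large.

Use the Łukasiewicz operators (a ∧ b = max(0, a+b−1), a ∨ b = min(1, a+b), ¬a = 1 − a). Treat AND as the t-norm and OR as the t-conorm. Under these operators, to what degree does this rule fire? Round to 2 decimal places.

firing strength: none=0.89, icy=0.42; AND[max(0, a+b−1)] → w = 0.31

0.31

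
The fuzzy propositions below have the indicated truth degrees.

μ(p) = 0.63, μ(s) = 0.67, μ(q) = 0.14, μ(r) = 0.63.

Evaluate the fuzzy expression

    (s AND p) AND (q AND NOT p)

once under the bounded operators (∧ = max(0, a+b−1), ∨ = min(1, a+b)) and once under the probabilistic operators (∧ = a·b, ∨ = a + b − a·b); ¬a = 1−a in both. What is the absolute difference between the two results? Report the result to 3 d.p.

0.022

Under bounded:
  s AND p = max(0, a+b−1) on (0.67, 0.63) = 0.30
  NOT p = 1 − 0.63 = 0.37
  q AND NOT p = max(0, a+b−1) on (0.14, 0.37) = 0.00
  (s AND p) AND (q AND NOT p) = max(0, a+b−1) on (0.30, 0.00) = 0.00
  → value = 0.0000
Under probabilistic:
  s AND p = a·b on (0.6700, 0.6300) = 0.4221
  NOT p = 1 − 0.6300 = 0.3700
  q AND NOT p = a·b on (0.1400, 0.3700) = 0.0518
  (s AND p) AND (q AND NOT p) = a·b on (0.4221, 0.0518) = 0.0219
  → value = 0.0219
|0.0000 − 0.0219| = 0.022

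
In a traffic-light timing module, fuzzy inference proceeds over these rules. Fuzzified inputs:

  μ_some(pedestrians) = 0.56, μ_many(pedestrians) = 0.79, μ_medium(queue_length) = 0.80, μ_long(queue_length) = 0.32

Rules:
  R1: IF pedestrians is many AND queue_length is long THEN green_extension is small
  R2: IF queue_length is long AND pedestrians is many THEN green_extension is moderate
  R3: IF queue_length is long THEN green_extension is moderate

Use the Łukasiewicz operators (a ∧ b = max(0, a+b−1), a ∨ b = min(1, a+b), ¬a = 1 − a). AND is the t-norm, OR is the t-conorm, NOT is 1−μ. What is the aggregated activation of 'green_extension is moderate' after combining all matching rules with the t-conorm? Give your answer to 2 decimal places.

0.43

R1: many=0.79, long=0.32; AND[max(0, a+b−1)] → w = 0.11
R2: long=0.32, many=0.79; AND[max(0, a+b−1)] → w = 0.11
R3: long=0.32 → w = 0.32
Rules with consequent 'moderate': {R2, R3} → strengths 0.11, 0.32
Aggregate via t-conorm [min(1, a+b)]: 0.43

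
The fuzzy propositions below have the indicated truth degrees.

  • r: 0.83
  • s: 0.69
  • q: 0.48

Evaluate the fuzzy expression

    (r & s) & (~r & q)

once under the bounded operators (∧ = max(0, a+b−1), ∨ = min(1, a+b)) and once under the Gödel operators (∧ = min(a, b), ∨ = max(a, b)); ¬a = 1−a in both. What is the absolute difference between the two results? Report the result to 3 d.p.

0.170

Under bounded:
  r & s = max(0, a+b−1) on (0.83, 0.69) = 0.52
  ~r = 1 − 0.83 = 0.17
  ~r & q = max(0, a+b−1) on (0.17, 0.48) = 0.00
  (r & s) & (~r & q) = max(0, a+b−1) on (0.52, 0.00) = 0.00
  → value = 0.0000
Under Gödel:
  r & s = min(a, b) on (0.83, 0.69) = 0.69
  ~r = 1 − 0.83 = 0.17
  ~r & q = min(a, b) on (0.17, 0.48) = 0.17
  (r & s) & (~r & q) = min(a, b) on (0.69, 0.17) = 0.17
  → value = 0.1700
|0.0000 − 0.1700| = 0.170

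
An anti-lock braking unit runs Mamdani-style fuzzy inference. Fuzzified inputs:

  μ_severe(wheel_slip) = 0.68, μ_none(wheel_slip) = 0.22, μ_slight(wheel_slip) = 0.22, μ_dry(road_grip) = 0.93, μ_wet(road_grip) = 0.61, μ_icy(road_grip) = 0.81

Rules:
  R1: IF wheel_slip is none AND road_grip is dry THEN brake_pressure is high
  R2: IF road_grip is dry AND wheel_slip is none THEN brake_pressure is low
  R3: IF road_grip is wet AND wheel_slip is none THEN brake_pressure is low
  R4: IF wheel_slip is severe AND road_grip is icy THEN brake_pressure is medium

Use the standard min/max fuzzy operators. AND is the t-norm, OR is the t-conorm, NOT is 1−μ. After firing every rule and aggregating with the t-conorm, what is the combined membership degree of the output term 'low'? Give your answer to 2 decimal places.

0.22

R1: none=0.22, dry=0.93; AND[min(a, b)] → w = 0.22
R2: dry=0.93, none=0.22; AND[min(a, b)] → w = 0.22
R3: wet=0.61, none=0.22; AND[min(a, b)] → w = 0.22
R4: severe=0.68, icy=0.81; AND[min(a, b)] → w = 0.68
Rules with consequent 'low': {R2, R3} → strengths 0.22, 0.22
Aggregate via t-conorm [max(a, b)]: 0.22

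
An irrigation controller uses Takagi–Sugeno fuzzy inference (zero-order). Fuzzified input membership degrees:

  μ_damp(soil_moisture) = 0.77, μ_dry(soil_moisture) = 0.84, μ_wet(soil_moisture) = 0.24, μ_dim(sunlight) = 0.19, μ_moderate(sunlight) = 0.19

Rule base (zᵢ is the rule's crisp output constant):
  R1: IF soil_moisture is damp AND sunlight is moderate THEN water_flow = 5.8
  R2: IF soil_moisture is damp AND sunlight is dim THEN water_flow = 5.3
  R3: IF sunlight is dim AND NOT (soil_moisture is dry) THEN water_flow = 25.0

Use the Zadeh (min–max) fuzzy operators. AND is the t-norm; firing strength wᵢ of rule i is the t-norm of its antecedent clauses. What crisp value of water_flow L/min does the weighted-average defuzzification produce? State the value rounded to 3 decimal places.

R1 (z=5.8): damp=0.77, moderate=0.19; AND[min(a, b)] → w = 0.19
R2 (z=5.3): damp=0.77, dim=0.19; AND[min(a, b)] → w = 0.19
R3 (z=25.0): dim=0.19, ¬dry=1−0.84=0.16; AND[min(a, b)] → w = 0.16
Weighted average = (0.19·5.8 + 0.19·5.3 + 0.16·25.0) / (0.19 + 0.19 + 0.16)
  = 6.1090 / 0.5400 = 11.313

11.313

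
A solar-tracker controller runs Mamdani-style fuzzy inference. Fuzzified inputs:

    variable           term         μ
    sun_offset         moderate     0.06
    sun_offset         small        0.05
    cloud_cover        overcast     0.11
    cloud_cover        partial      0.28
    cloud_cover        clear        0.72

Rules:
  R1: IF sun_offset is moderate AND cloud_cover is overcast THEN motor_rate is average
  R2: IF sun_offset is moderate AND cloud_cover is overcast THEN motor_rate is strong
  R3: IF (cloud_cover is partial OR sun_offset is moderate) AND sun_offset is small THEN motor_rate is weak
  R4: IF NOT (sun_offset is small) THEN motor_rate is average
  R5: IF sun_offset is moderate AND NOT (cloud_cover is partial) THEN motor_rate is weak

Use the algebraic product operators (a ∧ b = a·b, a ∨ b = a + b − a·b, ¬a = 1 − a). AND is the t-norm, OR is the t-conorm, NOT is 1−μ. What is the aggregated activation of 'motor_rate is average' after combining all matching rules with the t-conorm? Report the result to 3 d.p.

R1: moderate=0.06, overcast=0.11; AND[a·b] → w = 0.0066
R2: moderate=0.06, overcast=0.11; AND[a·b] → w = 0.0066
R3: (partial=0.28 OR moderate=0.06) = 0.3232; AND[a·b] with small=0.05 → w = 0.0162
R4: ¬small=1−0.05=0.95 → w = 0.9500
R5: moderate=0.06, ¬partial=1−0.28=0.72; AND[a·b] → w = 0.0432
Rules with consequent 'average': {R1, R4} → strengths 0.0066, 0.9500
Aggregate via t-conorm [a + b − a·b]: 0.9503

0.950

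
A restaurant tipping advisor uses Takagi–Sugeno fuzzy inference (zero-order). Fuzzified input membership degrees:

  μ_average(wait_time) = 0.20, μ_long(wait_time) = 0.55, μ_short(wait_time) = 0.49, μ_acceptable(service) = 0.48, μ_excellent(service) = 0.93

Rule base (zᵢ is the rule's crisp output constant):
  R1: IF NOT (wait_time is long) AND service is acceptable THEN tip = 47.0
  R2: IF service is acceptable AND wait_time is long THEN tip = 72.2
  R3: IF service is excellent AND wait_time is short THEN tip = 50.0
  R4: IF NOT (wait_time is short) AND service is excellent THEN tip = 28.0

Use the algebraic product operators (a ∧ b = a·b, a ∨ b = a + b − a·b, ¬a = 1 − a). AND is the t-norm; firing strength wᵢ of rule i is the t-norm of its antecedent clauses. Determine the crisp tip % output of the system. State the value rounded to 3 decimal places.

46.297

R1 (z=47.0): ¬long=1−0.55=0.45, acceptable=0.48; AND[a·b] → w = 0.2160
R2 (z=72.2): acceptable=0.48, long=0.55; AND[a·b] → w = 0.2640
R3 (z=50.0): excellent=0.93, short=0.49; AND[a·b] → w = 0.4557
R4 (z=28.0): ¬short=1−0.49=0.51, excellent=0.93; AND[a·b] → w = 0.4743
Weighted average = (0.2160·47.0 + 0.2640·72.2 + 0.4557·50.0 + 0.4743·28.0) / (0.2160 + 0.2640 + 0.4557 + 0.4743)
  = 65.2782 / 1.4100 = 46.297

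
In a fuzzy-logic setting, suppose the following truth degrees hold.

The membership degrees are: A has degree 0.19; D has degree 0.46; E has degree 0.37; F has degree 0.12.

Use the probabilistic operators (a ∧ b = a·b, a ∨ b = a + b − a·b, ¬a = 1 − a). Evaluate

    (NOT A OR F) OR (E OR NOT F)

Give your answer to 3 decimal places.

NOT A = 1 − 0.1900 = 0.8100
NOT A OR F = a + b − a·b on (0.8100, 0.1200) = 0.8328
NOT F = 1 − 0.1200 = 0.8800
E OR NOT F = a + b − a·b on (0.3700, 0.8800) = 0.9244
(NOT A OR F) OR (E OR NOT F) = a + b − a·b on (0.8328, 0.9244) = 0.9874

0.987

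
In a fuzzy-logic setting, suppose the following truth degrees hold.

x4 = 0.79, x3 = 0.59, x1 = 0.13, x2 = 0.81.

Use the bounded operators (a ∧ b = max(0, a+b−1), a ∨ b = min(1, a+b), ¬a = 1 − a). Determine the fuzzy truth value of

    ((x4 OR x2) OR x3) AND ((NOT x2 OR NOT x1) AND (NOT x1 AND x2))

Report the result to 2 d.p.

0.68

x4 OR x2 = min(1, a+b) on (0.79, 0.81) = 1.00
(x4 OR x2) OR x3 = min(1, a+b) on (1.00, 0.59) = 1.00
NOT x2 = 1 − 0.81 = 0.19
NOT x1 = 1 − 0.13 = 0.87
NOT x2 OR NOT x1 = min(1, a+b) on (0.19, 0.87) = 1.00
NOT x1 = 1 − 0.13 = 0.87
NOT x1 AND x2 = max(0, a+b−1) on (0.87, 0.81) = 0.68
(NOT x2 OR NOT x1) AND (NOT x1 AND x2) = max(0, a+b−1) on (1.00, 0.68) = 0.68
((x4 OR x2) OR x3) AND ((NOT x2 OR NOT x1) AND (NOT x1 AND x2)) = max(0, a+b−1) on (1.00, 0.68) = 0.68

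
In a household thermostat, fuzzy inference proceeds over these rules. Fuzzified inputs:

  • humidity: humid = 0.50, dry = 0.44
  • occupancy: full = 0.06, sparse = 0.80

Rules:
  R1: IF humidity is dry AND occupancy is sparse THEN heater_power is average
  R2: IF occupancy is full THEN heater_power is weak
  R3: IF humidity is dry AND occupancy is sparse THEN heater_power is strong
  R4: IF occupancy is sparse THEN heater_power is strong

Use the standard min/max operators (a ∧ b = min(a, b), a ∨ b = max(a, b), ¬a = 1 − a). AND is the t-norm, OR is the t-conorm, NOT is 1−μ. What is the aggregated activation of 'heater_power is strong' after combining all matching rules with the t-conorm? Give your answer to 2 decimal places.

R1: dry=0.44, sparse=0.80; AND[min(a, b)] → w = 0.44
R2: full=0.06 → w = 0.06
R3: dry=0.44, sparse=0.80; AND[min(a, b)] → w = 0.44
R4: sparse=0.80 → w = 0.80
Rules with consequent 'strong': {R3, R4} → strengths 0.44, 0.80
Aggregate via t-conorm [max(a, b)]: 0.80

0.80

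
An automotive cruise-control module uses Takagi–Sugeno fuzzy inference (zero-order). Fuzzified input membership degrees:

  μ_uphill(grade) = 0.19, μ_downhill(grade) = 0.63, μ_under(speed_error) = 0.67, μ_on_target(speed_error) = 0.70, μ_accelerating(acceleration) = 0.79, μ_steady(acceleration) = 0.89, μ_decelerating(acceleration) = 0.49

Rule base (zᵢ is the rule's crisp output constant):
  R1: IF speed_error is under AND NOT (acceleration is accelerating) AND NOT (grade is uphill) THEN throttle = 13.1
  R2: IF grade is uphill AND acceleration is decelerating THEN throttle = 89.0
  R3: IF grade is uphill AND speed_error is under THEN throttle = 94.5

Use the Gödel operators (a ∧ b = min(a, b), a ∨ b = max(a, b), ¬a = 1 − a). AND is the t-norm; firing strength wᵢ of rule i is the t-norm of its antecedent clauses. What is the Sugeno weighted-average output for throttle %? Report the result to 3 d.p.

63.756

R1 (z=13.1): under=0.67, ¬accelerating=1−0.79=0.21, ¬uphill=1−0.19=0.81; AND[min(a, b)] → w = 0.21
R2 (z=89.0): uphill=0.19, decelerating=0.49; AND[min(a, b)] → w = 0.19
R3 (z=94.5): uphill=0.19, under=0.67; AND[min(a, b)] → w = 0.19
Weighted average = (0.21·13.1 + 0.19·89.0 + 0.19·94.5) / (0.21 + 0.19 + 0.19)
  = 37.6160 / 0.5900 = 63.756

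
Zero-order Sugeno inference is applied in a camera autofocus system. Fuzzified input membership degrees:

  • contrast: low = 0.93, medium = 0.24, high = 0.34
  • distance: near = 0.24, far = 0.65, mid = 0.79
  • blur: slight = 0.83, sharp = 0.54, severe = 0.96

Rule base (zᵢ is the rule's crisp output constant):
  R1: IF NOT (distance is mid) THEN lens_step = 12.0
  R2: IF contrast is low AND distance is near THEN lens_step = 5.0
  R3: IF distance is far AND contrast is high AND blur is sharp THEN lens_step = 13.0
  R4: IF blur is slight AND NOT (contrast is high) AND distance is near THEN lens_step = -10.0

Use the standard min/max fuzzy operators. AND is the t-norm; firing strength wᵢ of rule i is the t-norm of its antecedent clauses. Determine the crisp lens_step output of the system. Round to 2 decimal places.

5.57

R1 (z=12.0): ¬mid=1−0.79=0.21 → w = 0.21
R2 (z=5.0): low=0.93, near=0.24; AND[min(a, b)] → w = 0.24
R3 (z=13.0): far=0.65, high=0.34, sharp=0.54; AND[min(a, b)] → w = 0.34
R4 (z=-10.0): slight=0.83, ¬high=1−0.34=0.66, near=0.24; AND[min(a, b)] → w = 0.24
Weighted average = (0.21·12.0 + 0.24·5.0 + 0.34·13.0 + 0.24·-10.0) / (0.21 + 0.24 + 0.34 + 0.24)
  = 5.7400 / 1.0300 = 5.57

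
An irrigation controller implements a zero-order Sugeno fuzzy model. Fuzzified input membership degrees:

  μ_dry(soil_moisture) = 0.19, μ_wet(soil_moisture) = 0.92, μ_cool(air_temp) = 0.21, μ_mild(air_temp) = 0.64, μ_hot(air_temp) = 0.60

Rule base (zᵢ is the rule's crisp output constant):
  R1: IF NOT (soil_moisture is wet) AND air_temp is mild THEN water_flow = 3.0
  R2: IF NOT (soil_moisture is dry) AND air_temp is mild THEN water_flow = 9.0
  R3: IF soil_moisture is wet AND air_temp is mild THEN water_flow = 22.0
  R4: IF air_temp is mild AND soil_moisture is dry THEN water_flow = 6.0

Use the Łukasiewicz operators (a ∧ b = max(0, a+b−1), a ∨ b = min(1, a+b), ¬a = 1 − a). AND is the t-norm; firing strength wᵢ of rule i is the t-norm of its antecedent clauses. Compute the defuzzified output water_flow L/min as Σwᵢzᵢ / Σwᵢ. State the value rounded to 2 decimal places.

16.21

R1 (z=3.0): ¬wet=1−0.92=0.08, mild=0.64; AND[max(0, a+b−1)] → w = 0.00
R2 (z=9.0): ¬dry=1−0.19=0.81, mild=0.64; AND[max(0, a+b−1)] → w = 0.45
R3 (z=22.0): wet=0.92, mild=0.64; AND[max(0, a+b−1)] → w = 0.56
R4 (z=6.0): mild=0.64, dry=0.19; AND[max(0, a+b−1)] → w = 0.00
Weighted average = (0.00·3.0 + 0.45·9.0 + 0.56·22.0 + 0.00·6.0) / (0.00 + 0.45 + 0.56 + 0.00)
  = 16.3700 / 1.0100 = 16.21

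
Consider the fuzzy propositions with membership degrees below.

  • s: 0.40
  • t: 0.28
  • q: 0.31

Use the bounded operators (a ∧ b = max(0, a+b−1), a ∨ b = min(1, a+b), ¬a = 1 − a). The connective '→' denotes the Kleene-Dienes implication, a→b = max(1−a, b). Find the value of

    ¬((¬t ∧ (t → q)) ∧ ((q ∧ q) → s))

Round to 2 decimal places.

¬t = 1 − 0.28 = 0.72
t → q  [Kleene-Dienes: max(1−a, b)] with a=0.28, b=0.31 → 0.72
¬t ∧ (t → q) = max(0, a+b−1) on (0.72, 0.72) = 0.44
q ∧ q = max(0, a+b−1) on (0.31, 0.31) = 0.00
(q ∧ q) → s  [Kleene-Dienes: max(1−a, b)] with a=0.00, b=0.40 → 1.00
(¬t ∧ (t → q)) ∧ ((q ∧ q) → s) = max(0, a+b−1) on (0.44, 1.00) = 0.44
¬((¬t ∧ (t → q)) ∧ ((q ∧ q) → s)) = 1 − 0.44 = 0.56

0.56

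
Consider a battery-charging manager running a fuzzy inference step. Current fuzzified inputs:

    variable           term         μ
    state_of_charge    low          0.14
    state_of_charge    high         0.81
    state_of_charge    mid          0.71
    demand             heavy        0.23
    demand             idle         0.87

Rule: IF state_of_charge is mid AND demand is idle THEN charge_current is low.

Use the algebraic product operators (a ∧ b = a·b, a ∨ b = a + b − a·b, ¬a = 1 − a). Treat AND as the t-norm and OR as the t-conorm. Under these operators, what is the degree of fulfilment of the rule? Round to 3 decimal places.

0.618

firing strength: mid=0.71, idle=0.87; AND[a·b] → w = 0.6177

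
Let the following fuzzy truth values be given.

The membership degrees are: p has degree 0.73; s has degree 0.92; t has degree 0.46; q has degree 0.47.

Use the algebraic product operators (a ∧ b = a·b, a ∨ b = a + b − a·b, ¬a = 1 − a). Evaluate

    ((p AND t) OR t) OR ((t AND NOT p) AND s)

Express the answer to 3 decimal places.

p AND t = a·b on (0.7300, 0.4600) = 0.3358
(p AND t) OR t = a + b − a·b on (0.3358, 0.4600) = 0.6413
NOT p = 1 − 0.7300 = 0.2700
t AND NOT p = a·b on (0.4600, 0.2700) = 0.1242
(t AND NOT p) AND s = a·b on (0.1242, 0.9200) = 0.1143
((p AND t) OR t) OR ((t AND NOT p) AND s) = a + b − a·b on (0.6413, 0.1143) = 0.6823

0.682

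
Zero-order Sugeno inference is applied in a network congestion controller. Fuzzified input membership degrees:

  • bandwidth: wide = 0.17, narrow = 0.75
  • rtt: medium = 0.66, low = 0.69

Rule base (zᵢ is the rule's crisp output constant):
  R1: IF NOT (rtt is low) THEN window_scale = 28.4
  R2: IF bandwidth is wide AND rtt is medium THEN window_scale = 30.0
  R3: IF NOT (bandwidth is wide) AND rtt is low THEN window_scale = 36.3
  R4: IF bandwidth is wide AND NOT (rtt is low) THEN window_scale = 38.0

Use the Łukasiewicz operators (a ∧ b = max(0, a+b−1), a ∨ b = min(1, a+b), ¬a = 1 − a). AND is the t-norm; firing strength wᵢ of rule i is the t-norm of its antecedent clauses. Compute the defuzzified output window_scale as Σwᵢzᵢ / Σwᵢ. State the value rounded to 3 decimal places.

R1 (z=28.4): ¬low=1−0.69=0.31 → w = 0.31
R2 (z=30.0): wide=0.17, medium=0.66; AND[max(0, a+b−1)] → w = 0.00
R3 (z=36.3): ¬wide=1−0.17=0.83, low=0.69; AND[max(0, a+b−1)] → w = 0.52
R4 (z=38.0): wide=0.17, ¬low=1−0.69=0.31; AND[max(0, a+b−1)] → w = 0.00
Weighted average = (0.31·28.4 + 0.00·30.0 + 0.52·36.3 + 0.00·38.0) / (0.31 + 0.00 + 0.52 + 0.00)
  = 27.6800 / 0.8300 = 33.349

33.349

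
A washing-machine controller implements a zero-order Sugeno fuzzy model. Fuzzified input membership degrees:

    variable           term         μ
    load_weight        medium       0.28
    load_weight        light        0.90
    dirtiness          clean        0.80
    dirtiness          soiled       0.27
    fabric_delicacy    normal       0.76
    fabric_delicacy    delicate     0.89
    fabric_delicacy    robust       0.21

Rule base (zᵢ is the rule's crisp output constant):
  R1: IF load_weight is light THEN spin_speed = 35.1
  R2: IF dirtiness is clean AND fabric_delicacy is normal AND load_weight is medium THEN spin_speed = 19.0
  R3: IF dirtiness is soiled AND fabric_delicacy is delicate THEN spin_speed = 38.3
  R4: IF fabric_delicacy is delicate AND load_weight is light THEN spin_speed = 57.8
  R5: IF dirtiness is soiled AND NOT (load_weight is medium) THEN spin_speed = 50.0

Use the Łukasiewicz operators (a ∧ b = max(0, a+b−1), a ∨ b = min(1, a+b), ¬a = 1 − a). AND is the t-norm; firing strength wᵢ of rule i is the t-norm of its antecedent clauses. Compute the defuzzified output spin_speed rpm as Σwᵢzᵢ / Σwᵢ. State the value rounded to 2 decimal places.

R1 (z=35.1): light=0.90 → w = 0.90
R2 (z=19.0): clean=0.80, normal=0.76, medium=0.28; AND[max(0, a+b−1)] → w = 0.00
R3 (z=38.3): soiled=0.27, delicate=0.89; AND[max(0, a+b−1)] → w = 0.16
R4 (z=57.8): delicate=0.89, light=0.90; AND[max(0, a+b−1)] → w = 0.79
R5 (z=50.0): soiled=0.27, ¬medium=1−0.28=0.72; AND[max(0, a+b−1)] → w = 0.00
Weighted average = (0.90·35.1 + 0.00·19.0 + 0.16·38.3 + 0.79·57.8 + 0.00·50.0) / (0.90 + 0.00 + 0.16 + 0.79 + 0.00)
  = 83.3800 / 1.8500 = 45.07

45.07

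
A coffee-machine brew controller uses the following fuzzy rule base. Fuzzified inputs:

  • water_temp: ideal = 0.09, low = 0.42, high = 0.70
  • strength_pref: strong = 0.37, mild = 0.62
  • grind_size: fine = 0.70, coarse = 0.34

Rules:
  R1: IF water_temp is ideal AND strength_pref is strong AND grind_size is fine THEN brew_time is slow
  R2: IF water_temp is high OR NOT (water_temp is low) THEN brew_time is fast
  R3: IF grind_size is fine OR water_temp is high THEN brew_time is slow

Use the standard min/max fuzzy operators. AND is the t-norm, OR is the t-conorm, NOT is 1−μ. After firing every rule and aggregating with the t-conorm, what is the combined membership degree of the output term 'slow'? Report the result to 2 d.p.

R1: ideal=0.09, strong=0.37, fine=0.70; AND[min(a, b)] → w = 0.09
R2: high=0.70, ¬low=1−0.42=0.58; OR[max(a, b)] → w = 0.70
R3: fine=0.70, high=0.70; OR[max(a, b)] → w = 0.70
Rules with consequent 'slow': {R1, R3} → strengths 0.09, 0.70
Aggregate via t-conorm [max(a, b)]: 0.70

0.70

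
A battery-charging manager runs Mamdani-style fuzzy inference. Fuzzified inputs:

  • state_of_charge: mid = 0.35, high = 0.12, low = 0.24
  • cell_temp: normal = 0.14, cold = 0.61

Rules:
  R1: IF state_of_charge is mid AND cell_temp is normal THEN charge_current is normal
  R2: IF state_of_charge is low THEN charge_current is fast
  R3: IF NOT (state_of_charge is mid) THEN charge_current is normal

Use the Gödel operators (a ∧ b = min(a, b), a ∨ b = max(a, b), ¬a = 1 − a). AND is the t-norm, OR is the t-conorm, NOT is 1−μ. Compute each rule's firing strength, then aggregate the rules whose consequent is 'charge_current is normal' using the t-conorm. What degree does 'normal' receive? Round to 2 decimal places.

0.65

R1: mid=0.35, normal=0.14; AND[min(a, b)] → w = 0.14
R2: low=0.24 → w = 0.24
R3: ¬mid=1−0.35=0.65 → w = 0.65
Rules with consequent 'normal': {R1, R3} → strengths 0.14, 0.65
Aggregate via t-conorm [max(a, b)]: 0.65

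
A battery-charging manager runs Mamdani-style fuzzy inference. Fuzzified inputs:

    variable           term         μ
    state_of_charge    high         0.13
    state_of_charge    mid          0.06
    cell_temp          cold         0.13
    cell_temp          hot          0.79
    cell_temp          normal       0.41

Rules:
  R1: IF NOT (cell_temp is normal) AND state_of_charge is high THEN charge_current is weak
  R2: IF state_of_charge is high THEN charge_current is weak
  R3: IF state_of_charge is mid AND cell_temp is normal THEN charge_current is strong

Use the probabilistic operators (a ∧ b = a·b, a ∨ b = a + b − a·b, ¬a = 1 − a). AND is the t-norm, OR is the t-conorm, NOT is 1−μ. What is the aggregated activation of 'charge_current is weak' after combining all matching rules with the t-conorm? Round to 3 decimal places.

0.197

R1: ¬normal=1−0.41=0.59, high=0.13; AND[a·b] → w = 0.0767
R2: high=0.13 → w = 0.1300
R3: mid=0.06, normal=0.41; AND[a·b] → w = 0.0246
Rules with consequent 'weak': {R1, R2} → strengths 0.0767, 0.1300
Aggregate via t-conorm [a + b − a·b]: 0.1967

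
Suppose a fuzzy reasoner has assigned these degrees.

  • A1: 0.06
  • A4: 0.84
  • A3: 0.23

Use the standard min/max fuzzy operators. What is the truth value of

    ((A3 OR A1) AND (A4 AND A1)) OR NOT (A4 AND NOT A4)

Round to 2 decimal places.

A3 OR A1 = max(a, b) on (0.23, 0.06) = 0.23
A4 AND A1 = min(a, b) on (0.84, 0.06) = 0.06
(A3 OR A1) AND (A4 AND A1) = min(a, b) on (0.23, 0.06) = 0.06
NOT A4 = 1 − 0.84 = 0.16
A4 AND NOT A4 = min(a, b) on (0.84, 0.16) = 0.16
NOT (A4 AND NOT A4) = 1 − 0.16 = 0.84
((A3 OR A1) AND (A4 AND A1)) OR NOT (A4 AND NOT A4) = max(a, b) on (0.06, 0.84) = 0.84

0.84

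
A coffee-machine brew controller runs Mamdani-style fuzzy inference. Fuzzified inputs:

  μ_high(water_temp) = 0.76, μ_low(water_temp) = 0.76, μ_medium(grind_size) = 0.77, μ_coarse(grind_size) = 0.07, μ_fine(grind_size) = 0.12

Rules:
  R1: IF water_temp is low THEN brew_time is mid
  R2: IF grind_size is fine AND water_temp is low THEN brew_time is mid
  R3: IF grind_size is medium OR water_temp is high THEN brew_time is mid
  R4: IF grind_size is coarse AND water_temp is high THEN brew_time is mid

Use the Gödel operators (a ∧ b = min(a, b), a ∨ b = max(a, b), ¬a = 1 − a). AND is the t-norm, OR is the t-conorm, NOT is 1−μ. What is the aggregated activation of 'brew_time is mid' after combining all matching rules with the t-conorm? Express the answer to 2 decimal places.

0.77

R1: low=0.76 → w = 0.76
R2: fine=0.12, low=0.76; AND[min(a, b)] → w = 0.12
R3: medium=0.77, high=0.76; OR[max(a, b)] → w = 0.77
R4: coarse=0.07, high=0.76; AND[min(a, b)] → w = 0.07
Rules with consequent 'mid': {R1, R2, R3, R4} → strengths 0.76, 0.12, 0.77, 0.07
Aggregate via t-conorm [max(a, b)]: 0.77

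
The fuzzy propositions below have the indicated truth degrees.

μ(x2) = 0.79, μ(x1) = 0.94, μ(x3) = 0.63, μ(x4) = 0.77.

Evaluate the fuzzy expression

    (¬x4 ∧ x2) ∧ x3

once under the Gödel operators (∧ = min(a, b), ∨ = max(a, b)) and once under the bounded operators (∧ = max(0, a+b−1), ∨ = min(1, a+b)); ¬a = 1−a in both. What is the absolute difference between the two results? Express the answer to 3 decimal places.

0.230

Under Gödel:
  ¬x4 = 1 − 0.77 = 0.23
  ¬x4 ∧ x2 = min(a, b) on (0.23, 0.79) = 0.23
  (¬x4 ∧ x2) ∧ x3 = min(a, b) on (0.23, 0.63) = 0.23
  → value = 0.2300
Under bounded:
  ¬x4 = 1 − 0.77 = 0.23
  ¬x4 ∧ x2 = max(0, a+b−1) on (0.23, 0.79) = 0.02
  (¬x4 ∧ x2) ∧ x3 = max(0, a+b−1) on (0.02, 0.63) = 0.00
  → value = 0.0000
|0.2300 − 0.0000| = 0.230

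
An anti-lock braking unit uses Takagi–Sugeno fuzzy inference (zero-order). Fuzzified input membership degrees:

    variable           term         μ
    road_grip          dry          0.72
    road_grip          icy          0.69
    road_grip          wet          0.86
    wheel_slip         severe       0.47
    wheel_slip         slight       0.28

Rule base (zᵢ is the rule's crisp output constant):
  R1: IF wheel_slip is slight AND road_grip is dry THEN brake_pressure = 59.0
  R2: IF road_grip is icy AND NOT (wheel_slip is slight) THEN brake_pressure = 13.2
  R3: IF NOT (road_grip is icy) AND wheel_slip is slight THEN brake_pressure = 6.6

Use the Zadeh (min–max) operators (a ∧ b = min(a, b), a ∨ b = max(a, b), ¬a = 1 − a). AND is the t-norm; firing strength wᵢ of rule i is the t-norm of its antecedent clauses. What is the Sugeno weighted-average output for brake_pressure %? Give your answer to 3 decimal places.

R1 (z=59.0): slight=0.28, dry=0.72; AND[min(a, b)] → w = 0.28
R2 (z=13.2): icy=0.69, ¬slight=1−0.28=0.72; AND[min(a, b)] → w = 0.69
R3 (z=6.6): ¬icy=1−0.69=0.31, slight=0.28; AND[min(a, b)] → w = 0.28
Weighted average = (0.28·59.0 + 0.69·13.2 + 0.28·6.6) / (0.28 + 0.69 + 0.28)
  = 27.4760 / 1.2500 = 21.981

21.981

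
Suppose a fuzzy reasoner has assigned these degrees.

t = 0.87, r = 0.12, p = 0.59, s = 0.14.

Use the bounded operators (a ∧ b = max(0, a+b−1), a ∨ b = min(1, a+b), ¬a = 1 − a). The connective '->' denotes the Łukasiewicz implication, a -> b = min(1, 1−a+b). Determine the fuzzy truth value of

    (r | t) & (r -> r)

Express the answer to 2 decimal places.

r | t = min(1, a+b) on (0.12, 0.87) = 0.99
r -> r  [Łukasiewicz: min(1, 1−a+b)] with a=0.12, b=0.12 → 1.00
(r | t) & (r -> r) = max(0, a+b−1) on (0.99, 1.00) = 0.99

0.99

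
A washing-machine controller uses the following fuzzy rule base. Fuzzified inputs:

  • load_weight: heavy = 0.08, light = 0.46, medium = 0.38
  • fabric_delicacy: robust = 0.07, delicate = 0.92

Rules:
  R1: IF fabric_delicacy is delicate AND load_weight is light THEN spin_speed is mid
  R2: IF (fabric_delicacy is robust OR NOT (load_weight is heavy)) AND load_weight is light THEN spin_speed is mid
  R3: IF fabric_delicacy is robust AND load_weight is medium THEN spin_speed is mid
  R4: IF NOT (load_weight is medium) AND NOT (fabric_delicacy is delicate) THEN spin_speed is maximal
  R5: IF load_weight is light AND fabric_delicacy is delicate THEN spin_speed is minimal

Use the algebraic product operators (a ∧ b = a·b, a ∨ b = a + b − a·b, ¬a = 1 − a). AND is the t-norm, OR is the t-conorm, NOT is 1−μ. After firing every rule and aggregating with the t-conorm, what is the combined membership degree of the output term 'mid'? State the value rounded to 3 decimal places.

0.678

R1: delicate=0.92, light=0.46; AND[a·b] → w = 0.4232
R2: (robust=0.07 OR ¬heavy=1−0.08=0.92) = 0.9256; AND[a·b] with light=0.46 → w = 0.4258
R3: robust=0.07, medium=0.38; AND[a·b] → w = 0.0266
R4: ¬medium=1−0.38=0.62, ¬delicate=1−0.92=0.08; AND[a·b] → w = 0.0496
R5: light=0.46, delicate=0.92; AND[a·b] → w = 0.4232
Rules with consequent 'mid': {R1, R2, R3} → strengths 0.4232, 0.4258, 0.0266
Aggregate via t-conorm [a + b − a·b]: 0.6776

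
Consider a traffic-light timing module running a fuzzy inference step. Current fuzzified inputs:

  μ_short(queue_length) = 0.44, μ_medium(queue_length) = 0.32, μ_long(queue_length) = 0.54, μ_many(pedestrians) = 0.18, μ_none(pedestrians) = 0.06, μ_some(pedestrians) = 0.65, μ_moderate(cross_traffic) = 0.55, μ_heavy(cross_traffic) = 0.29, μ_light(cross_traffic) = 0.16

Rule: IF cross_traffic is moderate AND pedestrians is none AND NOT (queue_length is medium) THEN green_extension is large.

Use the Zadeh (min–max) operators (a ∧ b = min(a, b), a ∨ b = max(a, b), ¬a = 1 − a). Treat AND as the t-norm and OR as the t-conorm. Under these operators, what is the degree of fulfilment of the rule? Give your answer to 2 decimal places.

0.06

firing strength: moderate=0.55, none=0.06, ¬medium=1−0.32=0.68; AND[min(a, b)] → w = 0.06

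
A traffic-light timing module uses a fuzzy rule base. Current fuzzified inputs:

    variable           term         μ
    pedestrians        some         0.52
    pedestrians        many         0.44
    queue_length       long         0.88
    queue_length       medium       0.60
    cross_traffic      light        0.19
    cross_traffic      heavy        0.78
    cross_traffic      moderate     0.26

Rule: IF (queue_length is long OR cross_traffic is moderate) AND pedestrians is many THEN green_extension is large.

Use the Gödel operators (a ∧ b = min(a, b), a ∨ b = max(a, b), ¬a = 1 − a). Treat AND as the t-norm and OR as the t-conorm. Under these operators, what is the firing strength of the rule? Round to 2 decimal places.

firing strength: (long=0.88 OR moderate=0.26) = 0.88; AND[min(a, b)] with many=0.44 → w = 0.44

0.44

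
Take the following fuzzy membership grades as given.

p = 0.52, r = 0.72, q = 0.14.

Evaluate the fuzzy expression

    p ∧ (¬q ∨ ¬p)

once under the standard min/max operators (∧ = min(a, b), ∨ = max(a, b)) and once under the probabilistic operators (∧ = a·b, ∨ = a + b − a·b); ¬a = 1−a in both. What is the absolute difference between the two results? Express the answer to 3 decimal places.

Under standard min/max:
  ¬q = 1 − 0.14 = 0.86
  ¬p = 1 − 0.52 = 0.48
  ¬q ∨ ¬p = max(a, b) on (0.86, 0.48) = 0.86
  p ∧ (¬q ∨ ¬p) = min(a, b) on (0.52, 0.86) = 0.52
  → value = 0.5200
Under probabilistic:
  ¬q = 1 − 0.1400 = 0.8600
  ¬p = 1 − 0.5200 = 0.4800
  ¬q ∨ ¬p = a + b − a·b on (0.8600, 0.4800) = 0.9272
  p ∧ (¬q ∨ ¬p) = a·b on (0.5200, 0.9272) = 0.4821
  → value = 0.4821
|0.5200 − 0.4821| = 0.038

0.038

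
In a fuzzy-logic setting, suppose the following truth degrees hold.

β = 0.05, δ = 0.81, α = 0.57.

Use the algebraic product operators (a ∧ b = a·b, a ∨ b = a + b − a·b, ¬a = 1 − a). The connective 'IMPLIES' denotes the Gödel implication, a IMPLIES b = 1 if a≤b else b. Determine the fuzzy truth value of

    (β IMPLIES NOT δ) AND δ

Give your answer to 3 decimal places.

NOT δ = 1 − 0.8100 = 0.1900
β IMPLIES NOT δ  [Gödel: 1 if a≤b else b] with a=0.0500, b=0.1900 → 1.0000
(β IMPLIES NOT δ) AND δ = a·b on (1.0000, 0.8100) = 0.8100

0.810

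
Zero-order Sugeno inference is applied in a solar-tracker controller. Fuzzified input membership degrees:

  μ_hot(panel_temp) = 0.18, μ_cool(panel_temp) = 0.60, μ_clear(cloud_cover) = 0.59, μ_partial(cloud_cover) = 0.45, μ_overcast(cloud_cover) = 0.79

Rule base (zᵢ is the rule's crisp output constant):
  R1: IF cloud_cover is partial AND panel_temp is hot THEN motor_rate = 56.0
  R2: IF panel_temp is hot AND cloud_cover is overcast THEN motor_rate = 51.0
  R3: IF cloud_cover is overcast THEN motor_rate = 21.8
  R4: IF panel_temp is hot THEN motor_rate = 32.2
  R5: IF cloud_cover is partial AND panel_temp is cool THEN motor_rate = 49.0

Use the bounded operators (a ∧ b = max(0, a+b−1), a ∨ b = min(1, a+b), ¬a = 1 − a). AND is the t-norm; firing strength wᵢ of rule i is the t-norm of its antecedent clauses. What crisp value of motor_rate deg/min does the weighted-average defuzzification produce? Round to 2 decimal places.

24.97

R1 (z=56.0): partial=0.45, hot=0.18; AND[max(0, a+b−1)] → w = 0.00
R2 (z=51.0): hot=0.18, overcast=0.79; AND[max(0, a+b−1)] → w = 0.00
R3 (z=21.8): overcast=0.79 → w = 0.79
R4 (z=32.2): hot=0.18 → w = 0.18
R5 (z=49.0): partial=0.45, cool=0.60; AND[max(0, a+b−1)] → w = 0.05
Weighted average = (0.00·56.0 + 0.00·51.0 + 0.79·21.8 + 0.18·32.2 + 0.05·49.0) / (0.00 + 0.00 + 0.79 + 0.18 + 0.05)
  = 25.4680 / 1.0200 = 24.97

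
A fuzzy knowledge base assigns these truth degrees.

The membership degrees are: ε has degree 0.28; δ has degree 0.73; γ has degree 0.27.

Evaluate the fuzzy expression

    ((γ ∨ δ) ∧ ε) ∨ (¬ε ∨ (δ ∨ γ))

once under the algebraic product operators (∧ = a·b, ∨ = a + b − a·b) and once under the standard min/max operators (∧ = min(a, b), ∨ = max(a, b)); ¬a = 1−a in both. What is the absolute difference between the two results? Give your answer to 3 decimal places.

Under algebraic product:
  γ ∨ δ = a + b − a·b on (0.2700, 0.7300) = 0.8029
  (γ ∨ δ) ∧ ε = a·b on (0.8029, 0.2800) = 0.2248
  ¬ε = 1 − 0.2800 = 0.7200
  δ ∨ γ = a + b − a·b on (0.7300, 0.2700) = 0.8029
  ¬ε ∨ (δ ∨ γ) = a + b − a·b on (0.7200, 0.8029) = 0.9448
  ((γ ∨ δ) ∧ ε) ∨ (¬ε ∨ (δ ∨ γ)) = a + b − a·b on (0.2248, 0.9448) = 0.9572
  → value = 0.9572
Under standard min/max:
  γ ∨ δ = max(a, b) on (0.27, 0.73) = 0.73
  (γ ∨ δ) ∧ ε = min(a, b) on (0.73, 0.28) = 0.28
  ¬ε = 1 − 0.28 = 0.72
  δ ∨ γ = max(a, b) on (0.73, 0.27) = 0.73
  ¬ε ∨ (δ ∨ γ) = max(a, b) on (0.72, 0.73) = 0.73
  ((γ ∨ δ) ∧ ε) ∨ (¬ε ∨ (δ ∨ γ)) = max(a, b) on (0.28, 0.73) = 0.73
  → value = 0.7300
|0.9572 − 0.7300| = 0.227

0.227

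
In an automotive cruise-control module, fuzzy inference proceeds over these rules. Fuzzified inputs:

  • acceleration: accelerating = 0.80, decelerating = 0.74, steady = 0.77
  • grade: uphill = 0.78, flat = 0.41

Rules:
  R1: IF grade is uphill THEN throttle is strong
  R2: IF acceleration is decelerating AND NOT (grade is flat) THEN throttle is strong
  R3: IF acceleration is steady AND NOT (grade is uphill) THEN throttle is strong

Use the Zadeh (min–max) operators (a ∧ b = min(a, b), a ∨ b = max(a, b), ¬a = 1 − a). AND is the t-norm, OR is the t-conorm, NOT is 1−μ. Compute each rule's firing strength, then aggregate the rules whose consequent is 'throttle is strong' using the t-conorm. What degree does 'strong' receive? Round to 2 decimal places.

R1: uphill=0.78 → w = 0.78
R2: decelerating=0.74, ¬flat=1−0.41=0.59; AND[min(a, b)] → w = 0.59
R3: steady=0.77, ¬uphill=1−0.78=0.22; AND[min(a, b)] → w = 0.22
Rules with consequent 'strong': {R1, R2, R3} → strengths 0.78, 0.59, 0.22
Aggregate via t-conorm [max(a, b)]: 0.78

0.78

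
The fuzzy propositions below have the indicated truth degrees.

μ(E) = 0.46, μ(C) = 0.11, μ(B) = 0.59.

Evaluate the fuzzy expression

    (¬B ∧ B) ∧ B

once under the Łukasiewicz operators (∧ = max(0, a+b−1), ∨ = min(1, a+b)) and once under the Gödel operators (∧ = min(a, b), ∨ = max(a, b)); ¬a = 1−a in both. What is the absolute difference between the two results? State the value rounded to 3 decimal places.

Under Łukasiewicz:
  ¬B = 1 − 0.59 = 0.41
  ¬B ∧ B = max(0, a+b−1) on (0.41, 0.59) = 0.00
  (¬B ∧ B) ∧ B = max(0, a+b−1) on (0.00, 0.59) = 0.00
  → value = 0.0000
Under Gödel:
  ¬B = 1 − 0.59 = 0.41
  ¬B ∧ B = min(a, b) on (0.41, 0.59) = 0.41
  (¬B ∧ B) ∧ B = min(a, b) on (0.41, 0.59) = 0.41
  → value = 0.4100
|0.0000 − 0.4100| = 0.410

0.410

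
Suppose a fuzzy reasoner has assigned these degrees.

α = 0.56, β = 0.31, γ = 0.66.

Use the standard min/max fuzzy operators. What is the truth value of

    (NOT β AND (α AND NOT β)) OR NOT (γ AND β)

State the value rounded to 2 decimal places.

0.69

NOT β = 1 − 0.31 = 0.69
NOT β = 1 − 0.31 = 0.69
α AND NOT β = min(a, b) on (0.56, 0.69) = 0.56
NOT β AND (α AND NOT β) = min(a, b) on (0.69, 0.56) = 0.56
γ AND β = min(a, b) on (0.66, 0.31) = 0.31
NOT (γ AND β) = 1 − 0.31 = 0.69
(NOT β AND (α AND NOT β)) OR NOT (γ AND β) = max(a, b) on (0.56, 0.69) = 0.69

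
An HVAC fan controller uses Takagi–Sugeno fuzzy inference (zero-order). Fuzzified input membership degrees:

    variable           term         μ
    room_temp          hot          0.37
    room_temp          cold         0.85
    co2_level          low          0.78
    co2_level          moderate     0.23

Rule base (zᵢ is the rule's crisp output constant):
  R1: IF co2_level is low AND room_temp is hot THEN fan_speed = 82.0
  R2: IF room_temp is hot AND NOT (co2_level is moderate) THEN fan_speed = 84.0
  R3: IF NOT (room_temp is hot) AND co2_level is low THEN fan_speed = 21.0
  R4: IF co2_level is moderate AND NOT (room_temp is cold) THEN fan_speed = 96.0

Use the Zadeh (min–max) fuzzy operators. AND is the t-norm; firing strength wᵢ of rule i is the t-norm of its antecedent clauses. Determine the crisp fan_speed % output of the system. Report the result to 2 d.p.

R1 (z=82.0): low=0.78, hot=0.37; AND[min(a, b)] → w = 0.37
R2 (z=84.0): hot=0.37, ¬moderate=1−0.23=0.77; AND[min(a, b)] → w = 0.37
R3 (z=21.0): ¬hot=1−0.37=0.63, low=0.78; AND[min(a, b)] → w = 0.63
R4 (z=96.0): moderate=0.23, ¬cold=1−0.85=0.15; AND[min(a, b)] → w = 0.15
Weighted average = (0.37·82.0 + 0.37·84.0 + 0.63·21.0 + 0.15·96.0) / (0.37 + 0.37 + 0.63 + 0.15)
  = 89.0500 / 1.5200 = 58.59

58.59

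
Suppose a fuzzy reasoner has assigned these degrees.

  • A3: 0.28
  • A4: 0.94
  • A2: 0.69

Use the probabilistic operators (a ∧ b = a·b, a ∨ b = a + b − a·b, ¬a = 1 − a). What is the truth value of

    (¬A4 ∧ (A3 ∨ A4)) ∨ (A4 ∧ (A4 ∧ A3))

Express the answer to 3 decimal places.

0.291

¬A4 = 1 − 0.9400 = 0.0600
A3 ∨ A4 = a + b − a·b on (0.2800, 0.9400) = 0.9568
¬A4 ∧ (A3 ∨ A4) = a·b on (0.0600, 0.9568) = 0.0574
A4 ∧ A3 = a·b on (0.9400, 0.2800) = 0.2632
A4 ∧ (A4 ∧ A3) = a·b on (0.9400, 0.2632) = 0.2474
(¬A4 ∧ (A3 ∨ A4)) ∨ (A4 ∧ (A4 ∧ A3)) = a + b − a·b on (0.0574, 0.2474) = 0.2906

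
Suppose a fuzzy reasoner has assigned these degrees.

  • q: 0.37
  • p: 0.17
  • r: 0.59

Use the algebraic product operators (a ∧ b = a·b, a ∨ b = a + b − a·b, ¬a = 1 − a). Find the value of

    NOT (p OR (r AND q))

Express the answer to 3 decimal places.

r AND q = a·b on (0.5900, 0.3700) = 0.2183
p OR (r AND q) = a + b − a·b on (0.1700, 0.2183) = 0.3512
NOT (p OR (r AND q)) = 1 − 0.3512 = 0.6488

0.649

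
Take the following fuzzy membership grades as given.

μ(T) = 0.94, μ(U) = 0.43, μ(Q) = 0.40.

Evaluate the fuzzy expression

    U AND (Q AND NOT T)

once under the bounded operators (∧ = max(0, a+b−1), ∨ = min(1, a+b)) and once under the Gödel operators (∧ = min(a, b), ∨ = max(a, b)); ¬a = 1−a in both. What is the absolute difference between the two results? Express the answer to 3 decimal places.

0.060

Under bounded:
  NOT T = 1 − 0.94 = 0.06
  Q AND NOT T = max(0, a+b−1) on (0.40, 0.06) = 0.00
  U AND (Q AND NOT T) = max(0, a+b−1) on (0.43, 0.00) = 0.00
  → value = 0.0000
Under Gödel:
  NOT T = 1 − 0.94 = 0.06
  Q AND NOT T = min(a, b) on (0.40, 0.06) = 0.06
  U AND (Q AND NOT T) = min(a, b) on (0.43, 0.06) = 0.06
  → value = 0.0600
|0.0000 − 0.0600| = 0.060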